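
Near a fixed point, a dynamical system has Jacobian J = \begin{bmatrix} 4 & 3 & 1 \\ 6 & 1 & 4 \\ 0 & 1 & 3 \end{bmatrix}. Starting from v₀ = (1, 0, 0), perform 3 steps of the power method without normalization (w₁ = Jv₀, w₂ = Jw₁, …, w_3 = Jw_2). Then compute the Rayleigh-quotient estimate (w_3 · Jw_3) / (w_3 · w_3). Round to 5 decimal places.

7.33978

w1 = Jv₀ = (4·1 + 3·0 + 1·0; 6·1 + 1·0 + 4·0; 0·1 + 1·0 + 3·0) = (4, 6, 0)
w2 = Jw1 = (4·4 + 3·6 + 1·0; 6·4 + 1·6 + 4·0; 0·4 + 1·6 + 3·0) = (34, 30, 6)
w3 = Jw2 = (232, 258, 48)
Jw3 = (1750, 1842, 402)
w3·Jw3 = 232·1750 + 258·1842 + 48·402 = 900532; w3·w3 = 232·232 + 258·258 + 48·48 = 122692
λ ≈ 900532/122692 = 7.33978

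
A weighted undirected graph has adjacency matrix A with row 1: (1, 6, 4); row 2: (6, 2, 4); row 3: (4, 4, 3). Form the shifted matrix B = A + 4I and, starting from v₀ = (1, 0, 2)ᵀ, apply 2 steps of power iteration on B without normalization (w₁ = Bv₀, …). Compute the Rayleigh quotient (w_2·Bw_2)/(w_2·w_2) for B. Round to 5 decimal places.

μ ≈ 15.33511

B = A + 4I has rows (5, 6, 4); (6, 6, 4); (4, 4, 7)
w1 = Bv₀ = (5·1 + 6·0 + 4·2; 6·1 + 6·0 + 4·2; 4·1 + 4·0 + 7·2) = (13, 14, 18)
w2 = Bw1 = (5·13 + 6·14 + 4·18; 6·13 + 6·14 + 4·18; 4·13 + 4·14 + 7·18) = (221, 234, 234)
Bw2 = (3445, 3666, 3458)
w2·Bw2 = 2428361; w2·w2 = 158353; μ ≈ 2428361/158353 = 15.33511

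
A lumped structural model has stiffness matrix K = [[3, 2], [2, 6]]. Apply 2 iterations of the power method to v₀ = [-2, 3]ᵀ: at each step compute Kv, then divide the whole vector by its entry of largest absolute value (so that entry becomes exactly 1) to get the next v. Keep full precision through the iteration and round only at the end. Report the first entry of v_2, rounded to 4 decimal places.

Kv0 = (0.00000, 14.00000); divide by 14.00000 → v1 = (0.00000, 1.00000)
Kv1 = (2.00000, 6.00000); divide by 6.00000 → v2 = (0.33333, 1.00000)
Requested entry of v2: 28/84 = 0.3333

0.3333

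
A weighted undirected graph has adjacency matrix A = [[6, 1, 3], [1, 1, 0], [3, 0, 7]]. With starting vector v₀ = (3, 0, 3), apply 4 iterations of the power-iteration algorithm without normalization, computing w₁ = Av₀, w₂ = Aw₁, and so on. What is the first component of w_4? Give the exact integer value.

23289

w1 = Av₀ = (27, 3, 30)
w2 = Aw1 = (255, 30, 291)
w3 = Aw2 = (2433, 285, 2802)
w4 = Aw3 = (23289, 2718, 26913)
The requested component of w4 is 23289.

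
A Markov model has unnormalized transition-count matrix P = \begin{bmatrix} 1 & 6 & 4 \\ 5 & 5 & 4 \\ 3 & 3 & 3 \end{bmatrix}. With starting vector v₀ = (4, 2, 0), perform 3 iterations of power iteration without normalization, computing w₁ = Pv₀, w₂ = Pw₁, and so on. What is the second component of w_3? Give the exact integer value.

3618

w1 = Pv₀ = (1·4 + 6·2 + 4·0; 5·4 + 5·2 + 4·0; 3·4 + 3·2 + 3·0) = (16, 30, 18)
w2 = Pw1 = (1·16 + 6·30 + 4·18; 5·16 + 5·30 + 4·18; 3·16 + 3·30 + 3·18) = (268, 302, 192)
w3 = Pw2 = (2848, 3618, 2286)
The requested component of w3 is 3618.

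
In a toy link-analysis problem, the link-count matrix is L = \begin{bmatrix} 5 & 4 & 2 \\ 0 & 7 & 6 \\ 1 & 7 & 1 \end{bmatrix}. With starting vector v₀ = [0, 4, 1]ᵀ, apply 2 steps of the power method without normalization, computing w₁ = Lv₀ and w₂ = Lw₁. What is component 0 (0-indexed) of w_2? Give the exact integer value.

284

w1 = Lv₀ = (18, 34, 29)
w2 = Lw1 = (284, 412, 285)
The requested component of w2 is 284.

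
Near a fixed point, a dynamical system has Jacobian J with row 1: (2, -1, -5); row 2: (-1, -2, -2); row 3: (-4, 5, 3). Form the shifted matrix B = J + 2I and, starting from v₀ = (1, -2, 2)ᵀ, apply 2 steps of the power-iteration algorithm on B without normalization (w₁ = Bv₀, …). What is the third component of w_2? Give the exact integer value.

-29

B = J + 2I has rows (4, -1, -5); (-1, 0, -2); (-4, 5, 5)
w1 = Bv₀ = (-4, -5, -4)
w2 = Bw1 = (9, 12, -29)
Requested component of w2: -29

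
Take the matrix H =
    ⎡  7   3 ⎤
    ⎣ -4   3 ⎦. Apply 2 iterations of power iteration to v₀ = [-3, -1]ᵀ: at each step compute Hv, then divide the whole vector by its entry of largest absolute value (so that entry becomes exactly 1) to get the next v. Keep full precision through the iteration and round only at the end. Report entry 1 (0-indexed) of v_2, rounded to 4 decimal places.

-0.8723

Hv0 = (-24.00000, 9.00000); divide by -24.00000 → v1 = (1.00000, -0.37500)
Hv1 = (5.87500, -5.12500); divide by 5.87500 → v2 = (1.00000, -0.87234)
Requested entry of v2: 123/-141 = -0.8723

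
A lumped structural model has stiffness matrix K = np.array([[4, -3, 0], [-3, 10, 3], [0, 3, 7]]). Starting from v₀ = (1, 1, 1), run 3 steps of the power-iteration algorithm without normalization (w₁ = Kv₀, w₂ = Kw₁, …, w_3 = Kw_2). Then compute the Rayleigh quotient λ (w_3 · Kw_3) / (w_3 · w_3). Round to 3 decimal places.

w1 = Kv₀ = (1, 10, 10)
w2 = Kw1 = (-26, 127, 100)
w3 = Kw2 = (-485, 1648, 1081)
Kw3 = (-6884, 21178, 12511)
w3·Kw3 = (-485)·(-6884) + 1648·21178 + 1081·12511 = 51764475; w3·w3 = (-485)·(-485) + 1648·1648 + 1081·1081 = 4119690
λ ≈ 51764475/4119690 = 12.565

λ ≈ 12.565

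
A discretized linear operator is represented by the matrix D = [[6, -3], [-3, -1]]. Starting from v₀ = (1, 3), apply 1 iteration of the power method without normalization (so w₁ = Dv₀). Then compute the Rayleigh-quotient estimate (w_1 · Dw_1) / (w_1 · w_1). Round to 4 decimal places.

-2.0000

w1 = Dv₀ = (6·1 + (-3)·3; (-3)·1 + (-1)·3) = (-3, -6)
Dw1 = (0, 15)
w1·Dw1 = (-3)·0 + (-6)·15 = -90; w1·w1 = (-3)·(-3) + (-6)·(-6) = 45
λ ≈ -90/45 = -2.0000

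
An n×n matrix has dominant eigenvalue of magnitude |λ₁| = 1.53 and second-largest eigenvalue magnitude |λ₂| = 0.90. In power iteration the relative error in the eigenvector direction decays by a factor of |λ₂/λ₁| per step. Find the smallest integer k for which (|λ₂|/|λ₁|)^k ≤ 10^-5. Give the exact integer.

22

|λ₂/λ₁| = 0.90/1.53 = 0.58824
Need k ≥ ln(10^-5) / ln(0.58824) = -11.5129 / -0.5306 ≈ 21.697
Smallest integer k satisfying the bound: 22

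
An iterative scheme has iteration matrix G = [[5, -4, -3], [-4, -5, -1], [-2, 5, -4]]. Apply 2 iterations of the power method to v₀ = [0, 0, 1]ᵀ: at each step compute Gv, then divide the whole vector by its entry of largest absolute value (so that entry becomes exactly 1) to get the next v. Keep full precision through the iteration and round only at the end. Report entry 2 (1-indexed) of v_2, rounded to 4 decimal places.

Gv0 = (-3.00000, -1.00000, -4.00000); divide by -4.00000 → v1 = (0.75000, 0.25000, 1.00000)
Gv1 = (-0.25000, -5.25000, -4.25000); divide by -5.25000 → v2 = (0.04762, 1.00000, 0.80952)
Requested entry of v2: 21/21 = 1.0000

1.0000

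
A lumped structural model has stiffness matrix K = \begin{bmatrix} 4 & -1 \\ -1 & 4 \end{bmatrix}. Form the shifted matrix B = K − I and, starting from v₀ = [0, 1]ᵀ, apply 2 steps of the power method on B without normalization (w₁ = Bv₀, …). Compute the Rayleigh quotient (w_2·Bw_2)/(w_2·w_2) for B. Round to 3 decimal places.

B = K − I has rows (3, -1); (-1, 3)
w1 = Bv₀ = (3·0 + (-1)·1; (-1)·0 + 3·1) = (-1, 3)
w2 = Bw1 = (3·(-1) + (-1)·3; (-1)·(-1) + 3·3) = (-6, 10)
Bw2 = (-28, 36)
w2·Bw2 = 528; w2·w2 = 136; μ ≈ 528/136 = 3.882

μ ≈ 3.882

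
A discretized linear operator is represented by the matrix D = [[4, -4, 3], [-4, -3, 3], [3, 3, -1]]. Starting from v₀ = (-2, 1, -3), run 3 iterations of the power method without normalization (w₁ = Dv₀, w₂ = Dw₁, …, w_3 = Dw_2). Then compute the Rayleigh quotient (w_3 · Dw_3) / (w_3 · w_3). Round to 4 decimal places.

w1 = Dv₀ = (4·(-2) + (-4)·1 + 3·(-3); (-4)·(-2) + (-3)·1 + 3·(-3); 3·(-2) + 3·1 + (-1)·(-3)) = (-21, -4, 0)
w2 = Dw1 = (4·(-21) + (-4)·(-4) + 3·0; (-4)·(-21) + (-3)·(-4) + 3·0; 3·(-21) + 3·(-4) + (-1)·0) = (-68, 96, -75)
w3 = Dw2 = (-881, -241, 159)
Dw3 = (-2083, 4724, -3525)
w3·Dw3 = (-881)·(-2083) + (-241)·4724 + 159·(-3525) = 136164; w3·w3 = (-881)·(-881) + (-241)·(-241) + 159·159 = 859523
λ ≈ 136164/859523 = 0.1584

0.1584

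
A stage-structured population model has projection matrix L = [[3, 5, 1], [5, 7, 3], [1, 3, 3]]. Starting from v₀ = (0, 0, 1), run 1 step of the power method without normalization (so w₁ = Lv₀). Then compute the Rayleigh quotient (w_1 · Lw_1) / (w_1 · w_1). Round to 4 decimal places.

λ ≈ 9.6316

w1 = Lv₀ = (3·0 + 5·0 + 1·1; 5·0 + 7·0 + 3·1; 1·0 + 3·0 + 3·1) = (1, 3, 3)
Lw1 = (21, 35, 19)
w1·Lw1 = 1·21 + 3·35 + 3·19 = 183; w1·w1 = 1·1 + 3·3 + 3·3 = 19
λ ≈ 183/19 = 9.6316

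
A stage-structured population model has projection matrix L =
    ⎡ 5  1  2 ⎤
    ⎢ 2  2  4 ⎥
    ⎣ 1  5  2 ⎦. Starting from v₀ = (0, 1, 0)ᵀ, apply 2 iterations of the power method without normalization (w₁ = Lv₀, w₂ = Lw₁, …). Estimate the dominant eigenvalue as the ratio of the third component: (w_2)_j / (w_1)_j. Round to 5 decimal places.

4.20000

w1 = Lv₀ = (1, 2, 5)
w2 = Lw1 = (17, 26, 21)
Ratio at component: 21 / 5 = 4.20000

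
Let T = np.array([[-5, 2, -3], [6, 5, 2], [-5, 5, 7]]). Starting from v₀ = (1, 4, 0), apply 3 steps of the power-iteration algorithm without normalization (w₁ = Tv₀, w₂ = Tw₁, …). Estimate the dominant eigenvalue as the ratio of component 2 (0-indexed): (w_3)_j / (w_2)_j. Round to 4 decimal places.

11.2273

w1 = Tv₀ = ((-5)·1 + 2·4 + (-3)·0; 6·1 + 5·4 + 2·0; (-5)·1 + 5·4 + 7·0) = (3, 26, 15)
w2 = Tw1 = ((-5)·3 + 2·26 + (-3)·15; 6·3 + 5·26 + 2·15; (-5)·3 + 5·26 + 7·15) = (-8, 178, 220)
w3 = Tw2 = (-264, 1282, 2470)
Ratio at component: 2470 / 220 = 11.2273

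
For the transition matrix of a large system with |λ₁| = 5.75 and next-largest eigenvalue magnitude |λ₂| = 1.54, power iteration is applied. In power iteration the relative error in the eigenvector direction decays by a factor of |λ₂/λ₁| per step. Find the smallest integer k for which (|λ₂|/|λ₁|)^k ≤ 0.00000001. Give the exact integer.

14

|λ₂/λ₁| = 1.54/5.75 = 0.26783
Need k ≥ ln(0.00000001) / ln(0.26783) = -18.4207 / -1.3174 ≈ 13.982
Smallest integer k satisfying the bound: 14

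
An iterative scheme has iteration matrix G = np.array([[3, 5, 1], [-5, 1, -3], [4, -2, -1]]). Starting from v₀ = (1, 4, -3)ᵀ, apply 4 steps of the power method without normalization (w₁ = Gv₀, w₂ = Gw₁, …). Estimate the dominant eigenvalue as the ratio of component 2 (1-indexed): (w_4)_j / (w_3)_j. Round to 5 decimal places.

w1 = Gv₀ = (20, 8, -1)
w2 = Gw1 = (99, -89, 65)
w3 = Gw2 = (-83, -779, 509)
w4 = Gw3 = (-3635, -1891, 717)
Ratio at component: -1891 / -779 = 2.42747

2.42747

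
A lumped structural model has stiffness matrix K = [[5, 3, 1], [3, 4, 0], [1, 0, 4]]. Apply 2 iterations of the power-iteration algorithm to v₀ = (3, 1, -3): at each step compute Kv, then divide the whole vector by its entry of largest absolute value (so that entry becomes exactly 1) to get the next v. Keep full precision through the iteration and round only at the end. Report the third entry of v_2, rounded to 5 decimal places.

-0.20000

Kv0 = (15.000000, 13.000000, -9.000000); divide by 15.000000 → v1 = (1.000000, 0.866667, -0.600000)
Kv1 = (7.000000, 6.466667, -1.400000); divide by 7.000000 → v2 = (1.000000, 0.923810, -0.200000)
Requested entry of v2: -21/105 = -0.20000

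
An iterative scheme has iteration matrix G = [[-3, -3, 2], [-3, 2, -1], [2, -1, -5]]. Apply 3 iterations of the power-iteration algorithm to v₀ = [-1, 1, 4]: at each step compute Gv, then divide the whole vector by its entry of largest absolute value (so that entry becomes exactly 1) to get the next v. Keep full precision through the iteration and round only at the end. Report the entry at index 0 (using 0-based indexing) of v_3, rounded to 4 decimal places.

-0.5972

Gv0 = (8.00000, 1.00000, -23.00000); divide by -23.00000 → v1 = (-0.34783, -0.04348, 1.00000)
Gv1 = (3.17391, -0.04348, -5.65217); divide by -5.65217 → v2 = (-0.56154, 0.00769, 1.00000)
Gv2 = (3.66154, 0.70000, -6.13077); divide by -6.13077 → v3 = (-0.59724, -0.11418, 1.00000)
Requested entry of v3: 476/-797 = -0.5972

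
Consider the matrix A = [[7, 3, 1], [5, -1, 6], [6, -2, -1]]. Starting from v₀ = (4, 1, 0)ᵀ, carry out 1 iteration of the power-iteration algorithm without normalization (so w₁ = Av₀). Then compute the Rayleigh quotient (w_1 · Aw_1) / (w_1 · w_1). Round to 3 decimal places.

9.435

w1 = Av₀ = (31, 19, 22)
Aw1 = (296, 268, 126)
w1·Aw1 = 31·296 + 19·268 + 22·126 = 17040; w1·w1 = 31·31 + 19·19 + 22·22 = 1806
λ ≈ 17040/1806 = 9.435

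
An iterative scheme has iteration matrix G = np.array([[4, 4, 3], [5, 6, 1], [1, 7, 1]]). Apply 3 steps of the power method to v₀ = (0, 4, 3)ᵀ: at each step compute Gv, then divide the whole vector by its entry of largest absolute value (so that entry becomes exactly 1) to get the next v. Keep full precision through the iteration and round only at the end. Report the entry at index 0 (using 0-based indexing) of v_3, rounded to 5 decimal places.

Gv0 = (25.000000, 27.000000, 31.000000); divide by 31.000000 → v1 = (0.806452, 0.870968, 1.000000)
Gv1 = (9.709677, 10.258065, 7.903226); divide by 10.258065 → v2 = (0.946541, 1.000000, 0.770440)
Gv2 = (10.097484, 11.503145, 8.716981); divide by 11.503145 → v3 = (0.877802, 1.000000, 0.757791)
Requested entry of v3: 3211/3658 = 0.87780

0.87780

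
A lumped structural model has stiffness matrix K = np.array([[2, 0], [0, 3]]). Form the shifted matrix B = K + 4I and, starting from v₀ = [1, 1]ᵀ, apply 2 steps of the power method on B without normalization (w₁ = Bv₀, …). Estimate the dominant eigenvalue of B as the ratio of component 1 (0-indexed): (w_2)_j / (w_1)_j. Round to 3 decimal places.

B = K + 4I has rows (6, 0); (0, 7)
w1 = Bv₀ = (6·1 + 0·1; 0·1 + 7·1) = (6, 7)
w2 = Bw1 = (6·6 + 0·7; 0·6 + 7·7) = (36, 49)
Ratio: 49/7 = 7.000

μ ≈ 7.000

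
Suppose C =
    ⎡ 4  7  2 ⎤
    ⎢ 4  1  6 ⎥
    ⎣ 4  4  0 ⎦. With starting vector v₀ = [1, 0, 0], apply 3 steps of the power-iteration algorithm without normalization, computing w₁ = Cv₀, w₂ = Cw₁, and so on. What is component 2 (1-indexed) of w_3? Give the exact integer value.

w1 = Cv₀ = (4, 4, 4)
w2 = Cw1 = (52, 44, 32)
w3 = Cw2 = (580, 444, 384)
The requested component of w3 is 444.

444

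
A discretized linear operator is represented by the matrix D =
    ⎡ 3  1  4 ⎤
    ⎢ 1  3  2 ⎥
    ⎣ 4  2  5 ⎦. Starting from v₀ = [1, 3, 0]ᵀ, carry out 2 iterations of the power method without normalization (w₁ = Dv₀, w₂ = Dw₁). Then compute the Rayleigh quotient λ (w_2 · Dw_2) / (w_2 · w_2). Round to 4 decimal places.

w1 = Dv₀ = (6, 10, 10)
w2 = Dw1 = (68, 56, 94)
Dw2 = (636, 424, 854)
w2·Dw2 = 68·636 + 56·424 + 94·854 = 147268; w2·w2 = 68·68 + 56·56 + 94·94 = 16596
λ ≈ 147268/16596 = 8.8737

8.8737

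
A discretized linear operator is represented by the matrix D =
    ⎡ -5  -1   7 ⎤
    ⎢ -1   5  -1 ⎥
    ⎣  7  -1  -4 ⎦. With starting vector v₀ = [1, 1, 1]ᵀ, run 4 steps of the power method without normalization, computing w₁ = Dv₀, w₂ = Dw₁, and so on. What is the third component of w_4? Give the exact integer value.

-732

w1 = Dv₀ = ((-5)·1 + (-1)·1 + 7·1; (-1)·1 + 5·1 + (-1)·1; 7·1 + (-1)·1 + (-4)·1) = (1, 3, 2)
w2 = Dw1 = ((-5)·1 + (-1)·3 + 7·2; (-1)·1 + 5·3 + (-1)·2; 7·1 + (-1)·3 + (-4)·2) = (6, 12, -4)
w3 = Dw2 = (-70, 58, 46)
w4 = Dw3 = (614, 314, -732)
The requested component of w4 is -732.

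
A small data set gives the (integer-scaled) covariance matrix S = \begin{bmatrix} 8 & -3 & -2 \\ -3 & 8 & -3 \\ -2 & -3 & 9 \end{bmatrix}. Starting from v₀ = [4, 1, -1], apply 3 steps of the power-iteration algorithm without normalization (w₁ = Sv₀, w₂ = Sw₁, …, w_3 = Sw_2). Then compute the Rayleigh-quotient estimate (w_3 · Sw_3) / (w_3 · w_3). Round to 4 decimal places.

λ ≈ 10.4522

w1 = Sv₀ = (31, -1, -20)
w2 = Sw1 = (291, -41, -239)
w3 = Sw2 = (2929, -484, -2610)
Sw3 = (30104, -4829, -27896)
w3·Sw3 = 2929·30104 + (-484)·(-4829) + (-2610)·(-27896) = 163320412; w3·w3 = 2929·2929 + (-484)·(-484) + (-2610)·(-2610) = 15625397
λ ≈ 163320412/15625397 = 10.4522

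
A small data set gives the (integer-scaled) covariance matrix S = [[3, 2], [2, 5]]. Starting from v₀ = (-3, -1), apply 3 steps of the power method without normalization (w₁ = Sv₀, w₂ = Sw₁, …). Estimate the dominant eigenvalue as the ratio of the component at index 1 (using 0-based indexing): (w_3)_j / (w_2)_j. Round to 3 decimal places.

6.429

w1 = Sv₀ = (3·(-3) + 2·(-1); 2·(-3) + 5·(-1)) = (-11, -11)
w2 = Sw1 = (3·(-11) + 2·(-11); 2·(-11) + 5·(-11)) = (-55, -77)
w3 = Sw2 = (-319, -495)
Ratio at component: -495 / -77 = 6.429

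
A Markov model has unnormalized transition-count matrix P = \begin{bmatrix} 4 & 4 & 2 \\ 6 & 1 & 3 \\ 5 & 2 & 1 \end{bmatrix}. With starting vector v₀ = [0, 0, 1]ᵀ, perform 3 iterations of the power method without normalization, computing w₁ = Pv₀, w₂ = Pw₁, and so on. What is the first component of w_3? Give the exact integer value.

w1 = Pv₀ = (4·0 + 4·0 + 2·1; 6·0 + 1·0 + 3·1; 5·0 + 2·0 + 1·1) = (2, 3, 1)
w2 = Pw1 = (4·2 + 4·3 + 2·1; 6·2 + 1·3 + 3·1; 5·2 + 2·3 + 1·1) = (22, 18, 17)
w3 = Pw2 = (194, 201, 163)
The requested component of w3 is 194.

194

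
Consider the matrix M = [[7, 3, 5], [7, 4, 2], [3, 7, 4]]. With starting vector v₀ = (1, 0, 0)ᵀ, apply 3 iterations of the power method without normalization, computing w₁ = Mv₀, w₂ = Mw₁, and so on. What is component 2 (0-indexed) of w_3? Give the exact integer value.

w1 = Mv₀ = (7, 7, 3)
w2 = Mw1 = (85, 83, 82)
w3 = Mw2 = (1254, 1091, 1164)
The requested component of w3 is 1164.

1164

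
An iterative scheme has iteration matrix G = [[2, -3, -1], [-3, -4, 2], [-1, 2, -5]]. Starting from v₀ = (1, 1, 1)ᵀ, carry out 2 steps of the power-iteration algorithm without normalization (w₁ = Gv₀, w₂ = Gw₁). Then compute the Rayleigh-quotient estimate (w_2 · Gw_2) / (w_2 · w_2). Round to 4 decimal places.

-3.8701

w1 = Gv₀ = (2·1 + (-3)·1 + (-1)·1; (-3)·1 + (-4)·1 + 2·1; (-1)·1 + 2·1 + (-5)·1) = (-2, -5, -4)
w2 = Gw1 = (2·(-2) + (-3)·(-5) + (-1)·(-4); (-3)·(-2) + (-4)·(-5) + 2·(-4); (-1)·(-2) + 2·(-5) + (-5)·(-4)) = (15, 18, 12)
Gw2 = (-36, -93, -39)
w2·Gw2 = 15·(-36) + 18·(-93) + 12·(-39) = -2682; w2·w2 = 15·15 + 18·18 + 12·12 = 693
λ ≈ -2682/693 = -3.8701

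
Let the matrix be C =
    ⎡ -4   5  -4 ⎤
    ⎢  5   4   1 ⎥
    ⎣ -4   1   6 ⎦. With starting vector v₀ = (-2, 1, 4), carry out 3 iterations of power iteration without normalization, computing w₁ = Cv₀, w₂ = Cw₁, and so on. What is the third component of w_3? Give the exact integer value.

w1 = Cv₀ = ((-4)·(-2) + 5·1 + (-4)·4; 5·(-2) + 4·1 + 1·4; (-4)·(-2) + 1·1 + 6·4) = (-3, -2, 33)
w2 = Cw1 = ((-4)·(-3) + 5·(-2) + (-4)·33; 5·(-3) + 4·(-2) + 1·33; (-4)·(-3) + 1·(-2) + 6·33) = (-130, 10, 208)
w3 = Cw2 = (-262, -402, 1778)
The requested component of w3 is 1778.

1778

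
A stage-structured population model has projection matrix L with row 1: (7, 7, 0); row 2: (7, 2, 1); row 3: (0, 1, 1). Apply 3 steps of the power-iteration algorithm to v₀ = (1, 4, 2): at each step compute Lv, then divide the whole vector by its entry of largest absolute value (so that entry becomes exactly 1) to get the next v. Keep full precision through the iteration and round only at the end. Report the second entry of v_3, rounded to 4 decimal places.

0.6914

Lv0 = (35.00000, 17.00000, 6.00000); divide by 35.00000 → v1 = (1.00000, 0.48571, 0.17143)
Lv1 = (10.40000, 8.14286, 0.65714); divide by 10.40000 → v2 = (1.00000, 0.78297, 0.06319)
Lv2 = (12.48077, 8.62912, 0.84615); divide by 12.48077 → v3 = (1.00000, 0.69139, 0.06780)
Requested entry of v3: 3141/4543 = 0.6914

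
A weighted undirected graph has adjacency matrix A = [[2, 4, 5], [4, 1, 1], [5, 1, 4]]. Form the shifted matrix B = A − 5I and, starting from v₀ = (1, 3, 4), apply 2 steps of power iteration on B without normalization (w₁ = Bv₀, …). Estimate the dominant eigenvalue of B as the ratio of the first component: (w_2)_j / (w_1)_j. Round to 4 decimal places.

-2.8621

B = A − 5I has rows (-3, 4, 5); (4, -4, 1); (5, 1, -1)
w1 = Bv₀ = (29, -4, 4)
w2 = Bw1 = (-83, 136, 137)
Ratio: -83/29 = -2.8621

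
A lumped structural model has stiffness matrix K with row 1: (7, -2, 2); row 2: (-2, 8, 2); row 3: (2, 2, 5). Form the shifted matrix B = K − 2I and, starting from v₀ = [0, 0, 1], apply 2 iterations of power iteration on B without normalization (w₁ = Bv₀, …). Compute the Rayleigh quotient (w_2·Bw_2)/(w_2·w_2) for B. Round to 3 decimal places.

6.135

B = K − 2I has rows (5, -2, 2); (-2, 6, 2); (2, 2, 3)
w1 = Bv₀ = (5·0 + (-2)·0 + 2·1; (-2)·0 + 6·0 + 2·1; 2·0 + 2·0 + 3·1) = (2, 2, 3)
w2 = Bw1 = (5·2 + (-2)·2 + 2·3; (-2)·2 + 6·2 + 2·3; 2·2 + 2·2 + 3·3) = (12, 14, 17)
Bw2 = (66, 94, 103)
w2·Bw2 = 3859; w2·w2 = 629; μ ≈ 3859/629 = 6.135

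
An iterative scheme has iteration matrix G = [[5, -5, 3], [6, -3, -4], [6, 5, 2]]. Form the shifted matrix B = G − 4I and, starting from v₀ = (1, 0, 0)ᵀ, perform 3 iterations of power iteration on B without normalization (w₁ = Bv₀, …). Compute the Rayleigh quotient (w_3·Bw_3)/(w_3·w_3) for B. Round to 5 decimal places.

μ ≈ -5.53159

B = G − 4I has rows (1, -5, 3); (6, -7, -4); (6, 5, -2)
w1 = Bv₀ = (1·1 + (-5)·0 + 3·0; 6·1 + (-7)·0 + (-4)·0; 6·1 + 5·0 + (-2)·0) = (1, 6, 6)
w2 = Bw1 = (1·1 + (-5)·6 + 3·6; 6·1 + (-7)·6 + (-4)·6; 6·1 + 5·6 + (-2)·6) = (-11, -60, 24)
w3 = Bw2 = (361, 258, -414)
Bw3 = (-2171, 2016, 4284)
w3·Bw3 = -2037179; w3·w3 = 368281; μ ≈ -2037179/368281 = -5.53159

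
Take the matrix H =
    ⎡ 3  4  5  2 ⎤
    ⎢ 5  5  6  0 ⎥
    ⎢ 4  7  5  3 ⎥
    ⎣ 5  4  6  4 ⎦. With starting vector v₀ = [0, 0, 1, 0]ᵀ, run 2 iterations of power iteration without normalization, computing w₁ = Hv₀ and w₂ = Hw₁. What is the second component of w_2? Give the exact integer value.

85

w1 = Hv₀ = (5, 6, 5, 6)
w2 = Hw1 = (76, 85, 105, 103)
The requested component of w2 is 85.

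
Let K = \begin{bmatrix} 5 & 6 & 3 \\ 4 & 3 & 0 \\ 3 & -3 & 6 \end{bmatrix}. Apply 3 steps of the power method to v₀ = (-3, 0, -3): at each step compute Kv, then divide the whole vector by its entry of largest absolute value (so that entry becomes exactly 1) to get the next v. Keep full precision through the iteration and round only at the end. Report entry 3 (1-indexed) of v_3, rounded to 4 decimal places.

0.5856

Kv0 = (-24.00000, -12.00000, -27.00000); divide by -27.00000 → v1 = (0.88889, 0.44444, 1.00000)
Kv1 = (10.11111, 4.88889, 7.33333); divide by 10.11111 → v2 = (1.00000, 0.48352, 0.72527)
Kv2 = (10.07692, 5.45055, 5.90110); divide by 10.07692 → v3 = (1.00000, 0.54089, 0.58561)
Requested entry of v3: -1611/-2751 = 0.5856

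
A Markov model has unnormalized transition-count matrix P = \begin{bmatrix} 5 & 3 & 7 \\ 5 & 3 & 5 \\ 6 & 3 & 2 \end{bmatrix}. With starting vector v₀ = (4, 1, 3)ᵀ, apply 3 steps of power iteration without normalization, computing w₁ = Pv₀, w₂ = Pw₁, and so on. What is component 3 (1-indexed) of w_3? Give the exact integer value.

w1 = Pv₀ = (5·4 + 3·1 + 7·3; 5·4 + 3·1 + 5·3; 6·4 + 3·1 + 2·3) = (44, 38, 33)
w2 = Pw1 = (5·44 + 3·38 + 7·33; 5·44 + 3·38 + 5·33; 6·44 + 3·38 + 2·33) = (565, 499, 444)
w3 = Pw2 = (7430, 6542, 5775)
The requested component of w3 is 5775.

5775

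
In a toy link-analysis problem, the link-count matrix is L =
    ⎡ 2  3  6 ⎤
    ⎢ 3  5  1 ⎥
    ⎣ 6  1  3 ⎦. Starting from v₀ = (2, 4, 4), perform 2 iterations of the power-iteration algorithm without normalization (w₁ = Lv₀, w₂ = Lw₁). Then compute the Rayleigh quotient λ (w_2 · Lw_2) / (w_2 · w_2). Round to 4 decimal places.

w1 = Lv₀ = (2·2 + 3·4 + 6·4; 3·2 + 5·4 + 1·4; 6·2 + 1·4 + 3·4) = (40, 30, 28)
w2 = Lw1 = (2·40 + 3·30 + 6·28; 3·40 + 5·30 + 1·28; 6·40 + 1·30 + 3·28) = (338, 298, 354)
Lw2 = (3694, 2858, 3388)
w2·Lw2 = 338·3694 + 298·2858 + 354·3388 = 3299608; w2·w2 = 338·338 + 298·298 + 354·354 = 328364
λ ≈ 3299608/328364 = 10.0486

λ ≈ 10.0486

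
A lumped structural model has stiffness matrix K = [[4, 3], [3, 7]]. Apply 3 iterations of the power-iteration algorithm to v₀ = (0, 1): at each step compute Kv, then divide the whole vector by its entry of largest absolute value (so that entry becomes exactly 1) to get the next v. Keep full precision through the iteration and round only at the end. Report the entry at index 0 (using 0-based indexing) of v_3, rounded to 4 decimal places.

0.6059

Kv0 = (3.00000, 7.00000); divide by 7.00000 → v1 = (0.42857, 1.00000)
Kv1 = (4.71429, 8.28571); divide by 8.28571 → v2 = (0.56897, 1.00000)
Kv2 = (5.27586, 8.70690); divide by 8.70690 → v3 = (0.60594, 1.00000)
Requested entry of v3: 306/505 = 0.6059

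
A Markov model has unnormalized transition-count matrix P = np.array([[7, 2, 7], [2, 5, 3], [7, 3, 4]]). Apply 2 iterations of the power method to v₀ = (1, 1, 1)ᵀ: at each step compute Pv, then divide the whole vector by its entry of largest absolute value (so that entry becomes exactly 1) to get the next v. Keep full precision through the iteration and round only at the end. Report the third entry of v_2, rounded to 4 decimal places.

0.8609

Pv0 = (16.00000, 10.00000, 14.00000); divide by 16.00000 → v1 = (1.00000, 0.62500, 0.87500)
Pv1 = (14.37500, 7.75000, 12.37500); divide by 14.37500 → v2 = (1.00000, 0.53913, 0.86087)
Requested entry of v2: 198/230 = 0.8609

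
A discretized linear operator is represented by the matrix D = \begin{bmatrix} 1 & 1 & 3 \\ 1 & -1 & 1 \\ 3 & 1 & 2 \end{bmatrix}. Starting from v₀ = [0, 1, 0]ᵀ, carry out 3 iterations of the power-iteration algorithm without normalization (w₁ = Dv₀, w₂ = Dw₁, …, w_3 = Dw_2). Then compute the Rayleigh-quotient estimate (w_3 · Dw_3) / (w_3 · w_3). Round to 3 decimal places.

4.827

w1 = Dv₀ = (1·0 + 1·1 + 3·0; 1·0 + (-1)·1 + 1·0; 3·0 + 1·1 + 2·0) = (1, -1, 1)
w2 = Dw1 = (1·1 + 1·(-1) + 3·1; 1·1 + (-1)·(-1) + 1·1; 3·1 + 1·(-1) + 2·1) = (3, 3, 4)
w3 = Dw2 = (18, 4, 20)
Dw3 = (82, 34, 98)
w3·Dw3 = 18·82 + 4·34 + 20·98 = 3572; w3·w3 = 18·18 + 4·4 + 20·20 = 740
λ ≈ 3572/740 = 4.827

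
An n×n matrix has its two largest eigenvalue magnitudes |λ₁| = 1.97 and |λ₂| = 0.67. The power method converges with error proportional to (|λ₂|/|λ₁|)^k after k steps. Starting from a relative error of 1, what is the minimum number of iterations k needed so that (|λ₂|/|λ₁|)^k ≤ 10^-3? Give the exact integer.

7

|λ₂/λ₁| = 0.67/1.97 = 0.34010
Need k ≥ ln(10^-3) / ln(0.34010) = -6.9078 / -1.0785 ≈ 6.405
Smallest integer k satisfying the bound: 7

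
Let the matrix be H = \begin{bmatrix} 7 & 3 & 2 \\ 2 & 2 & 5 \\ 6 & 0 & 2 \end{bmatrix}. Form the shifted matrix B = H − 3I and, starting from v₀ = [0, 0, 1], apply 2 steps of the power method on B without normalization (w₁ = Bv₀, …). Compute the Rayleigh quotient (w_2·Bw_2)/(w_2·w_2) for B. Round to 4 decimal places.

μ ≈ 4.2152

B = H − 3I has rows (4, 3, 2); (2, -1, 5); (6, 0, -1)
w1 = Bv₀ = (4·0 + 3·0 + 2·1; 2·0 + (-1)·0 + 5·1; 6·0 + 0·0 + (-1)·1) = (2, 5, -1)
w2 = Bw1 = (4·2 + 3·5 + 2·(-1); 2·2 + (-1)·5 + 5·(-1); 6·2 + 0·5 + (-1)·(-1)) = (21, -6, 13)
Bw2 = (92, 113, 113)
w2·Bw2 = 2723; w2·w2 = 646; μ ≈ 2723/646 = 4.2152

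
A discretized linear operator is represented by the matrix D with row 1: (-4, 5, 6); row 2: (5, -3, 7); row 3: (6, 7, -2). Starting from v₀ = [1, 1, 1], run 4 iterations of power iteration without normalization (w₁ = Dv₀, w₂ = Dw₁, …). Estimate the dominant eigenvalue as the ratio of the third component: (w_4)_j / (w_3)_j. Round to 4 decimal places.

w1 = Dv₀ = ((-4)·1 + 5·1 + 6·1; 5·1 + (-3)·1 + 7·1; 6·1 + 7·1 + (-2)·1) = (7, 9, 11)
w2 = Dw1 = ((-4)·7 + 5·9 + 6·11; 5·7 + (-3)·9 + 7·11; 6·7 + 7·9 + (-2)·11) = (83, 85, 83)
w3 = Dw2 = (591, 741, 927)
w4 = Dw3 = (6903, 7221, 6879)
Ratio at component: 6879 / 927 = 7.4207

7.4207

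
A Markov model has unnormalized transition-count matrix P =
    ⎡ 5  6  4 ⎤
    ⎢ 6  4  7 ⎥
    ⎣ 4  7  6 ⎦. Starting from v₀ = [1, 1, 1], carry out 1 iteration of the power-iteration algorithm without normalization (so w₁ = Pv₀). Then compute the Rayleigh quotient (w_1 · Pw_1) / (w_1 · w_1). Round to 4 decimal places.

16.3898

w1 = Pv₀ = (5·1 + 6·1 + 4·1; 6·1 + 4·1 + 7·1; 4·1 + 7·1 + 6·1) = (15, 17, 17)
Pw1 = (245, 277, 281)
w1·Pw1 = 15·245 + 17·277 + 17·281 = 13161; w1·w1 = 15·15 + 17·17 + 17·17 = 803
λ ≈ 13161/803 = 16.3898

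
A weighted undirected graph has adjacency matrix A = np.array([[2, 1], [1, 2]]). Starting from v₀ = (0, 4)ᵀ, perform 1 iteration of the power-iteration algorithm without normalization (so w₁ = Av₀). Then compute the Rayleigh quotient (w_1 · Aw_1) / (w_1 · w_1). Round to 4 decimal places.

2.8000

w1 = Av₀ = (4, 8)
Aw1 = (16, 20)
w1·Aw1 = 4·16 + 8·20 = 224; w1·w1 = 4·4 + 8·8 = 80
λ ≈ 224/80 = 2.8000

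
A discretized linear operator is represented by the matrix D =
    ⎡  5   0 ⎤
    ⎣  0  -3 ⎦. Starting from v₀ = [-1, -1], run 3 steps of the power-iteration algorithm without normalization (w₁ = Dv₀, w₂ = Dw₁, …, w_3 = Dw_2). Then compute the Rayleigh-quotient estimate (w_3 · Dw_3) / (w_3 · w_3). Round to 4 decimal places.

w1 = Dv₀ = (-5, 3)
w2 = Dw1 = (-25, -9)
w3 = Dw2 = (-125, 27)
Dw3 = (-625, -81)
w3·Dw3 = (-125)·(-625) + 27·(-81) = 75938; w3·w3 = (-125)·(-125) + 27·27 = 16354
λ ≈ 75938/16354 = 4.6434

4.6434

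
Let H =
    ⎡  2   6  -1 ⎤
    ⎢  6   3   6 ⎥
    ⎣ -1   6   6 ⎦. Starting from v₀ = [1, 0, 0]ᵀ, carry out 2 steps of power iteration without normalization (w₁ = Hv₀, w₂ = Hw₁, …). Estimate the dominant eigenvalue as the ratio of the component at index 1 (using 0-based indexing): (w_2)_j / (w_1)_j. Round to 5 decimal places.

w1 = Hv₀ = (2·1 + 6·0 + (-1)·0; 6·1 + 3·0 + 6·0; (-1)·1 + 6·0 + 6·0) = (2, 6, -1)
w2 = Hw1 = (2·2 + 6·6 + (-1)·(-1); 6·2 + 3·6 + 6·(-1); (-1)·2 + 6·6 + 6·(-1)) = (41, 24, 28)
Ratio at component: 24 / 6 = 4.00000

4.00000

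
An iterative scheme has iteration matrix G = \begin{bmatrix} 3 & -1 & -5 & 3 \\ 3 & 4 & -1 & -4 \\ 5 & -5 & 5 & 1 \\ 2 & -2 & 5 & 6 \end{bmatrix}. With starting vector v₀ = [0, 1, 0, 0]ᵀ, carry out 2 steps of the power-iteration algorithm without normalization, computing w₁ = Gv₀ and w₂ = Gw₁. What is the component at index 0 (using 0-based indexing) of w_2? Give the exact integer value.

12

w1 = Gv₀ = (3·0 + (-1)·1 + (-5)·0 + 3·0; 3·0 + 4·1 + (-1)·0 + (-4)·0; 5·0 + (-5)·1 + 5·0 + 1·0; 2·0 + (-2)·1 + 5·0 + 6·0) = (-1, 4, -5, -2)
w2 = Gw1 = (3·(-1) + (-1)·4 + (-5)·(-5) + 3·(-2); 3·(-1) + 4·4 + (-1)·(-5) + (-4)·(-2); 5·(-1) + (-5)·4 + 5·(-5) + 1·(-2); 2·(-1) + (-2)·4 + 5·(-5) + 6·(-2)) = (12, 26, -52, -47)
The requested component of w2 is 12.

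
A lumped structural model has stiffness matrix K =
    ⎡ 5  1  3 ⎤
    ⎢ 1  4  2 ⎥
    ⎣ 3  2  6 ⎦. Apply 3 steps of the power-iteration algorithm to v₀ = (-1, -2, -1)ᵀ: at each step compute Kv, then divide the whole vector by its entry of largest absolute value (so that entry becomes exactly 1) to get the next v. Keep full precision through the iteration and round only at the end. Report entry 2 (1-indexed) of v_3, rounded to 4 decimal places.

0.5484

Kv0 = (-10.00000, -11.00000, -13.00000); divide by -13.00000 → v1 = (0.76923, 0.84615, 1.00000)
Kv1 = (7.69231, 6.15385, 10.00000); divide by 10.00000 → v2 = (0.76923, 0.61538, 1.00000)
Kv2 = (7.46154, 5.23077, 9.53846); divide by 9.53846 → v3 = (0.78226, 0.54839, 1.00000)
Requested entry of v3: -680/-1240 = 0.5484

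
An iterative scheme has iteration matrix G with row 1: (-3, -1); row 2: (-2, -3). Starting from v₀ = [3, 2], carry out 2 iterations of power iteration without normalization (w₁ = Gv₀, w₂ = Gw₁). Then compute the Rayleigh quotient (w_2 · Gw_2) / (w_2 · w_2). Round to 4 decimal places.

w1 = Gv₀ = (-11, -12)
w2 = Gw1 = (45, 58)
Gw2 = (-193, -264)
w2·Gw2 = 45·(-193) + 58·(-264) = -23997; w2·w2 = 45·45 + 58·58 = 5389
λ ≈ -23997/5389 = -4.4530

λ ≈ -4.4530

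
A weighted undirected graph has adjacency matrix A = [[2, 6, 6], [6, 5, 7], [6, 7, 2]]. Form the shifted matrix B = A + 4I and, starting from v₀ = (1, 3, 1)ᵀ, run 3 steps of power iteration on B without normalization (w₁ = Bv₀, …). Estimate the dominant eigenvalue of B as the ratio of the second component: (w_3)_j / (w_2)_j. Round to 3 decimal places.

19.783

B = A + 4I has rows (6, 6, 6); (6, 9, 7); (6, 7, 6)
w1 = Bv₀ = (6·1 + 6·3 + 6·1; 6·1 + 9·3 + 7·1; 6·1 + 7·3 + 6·1) = (30, 40, 33)
w2 = Bw1 = (6·30 + 6·40 + 6·33; 6·30 + 9·40 + 7·33; 6·30 + 7·40 + 6·33) = (618, 771, 658)
w3 = Bw2 = (12282, 15253, 13053)
Ratio: 15253/771 = 19.783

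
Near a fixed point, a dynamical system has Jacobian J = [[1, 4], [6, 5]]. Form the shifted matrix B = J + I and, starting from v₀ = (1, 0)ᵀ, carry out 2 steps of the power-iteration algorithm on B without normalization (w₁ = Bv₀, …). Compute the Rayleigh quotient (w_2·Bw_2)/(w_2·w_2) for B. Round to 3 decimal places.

9.337

B = J + I has rows (2, 4); (6, 6)
w1 = Bv₀ = (2, 6)
w2 = Bw1 = (28, 48)
Bw2 = (248, 456)
w2·Bw2 = 28832; w2·w2 = 3088; μ ≈ 28832/3088 = 9.337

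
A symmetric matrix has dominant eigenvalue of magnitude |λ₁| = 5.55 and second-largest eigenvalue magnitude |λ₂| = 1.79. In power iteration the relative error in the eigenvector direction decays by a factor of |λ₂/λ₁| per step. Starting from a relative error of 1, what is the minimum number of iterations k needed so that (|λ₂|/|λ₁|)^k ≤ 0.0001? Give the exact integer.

9

|λ₂/λ₁| = 1.79/5.55 = 0.32252
Need k ≥ ln(0.0001) / ln(0.32252) = -9.2103 / -1.1316 ≈ 8.139
Smallest integer k satisfying the bound: 9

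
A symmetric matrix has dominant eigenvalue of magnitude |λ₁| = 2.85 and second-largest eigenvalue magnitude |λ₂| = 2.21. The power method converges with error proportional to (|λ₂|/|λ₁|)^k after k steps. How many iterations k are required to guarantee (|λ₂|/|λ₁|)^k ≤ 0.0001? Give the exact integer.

37

|λ₂/λ₁| = 2.21/2.85 = 0.77544
Need k ≥ ln(0.0001) / ln(0.77544) = -9.2103 / -0.2543 ≈ 36.215
Smallest integer k satisfying the bound: 37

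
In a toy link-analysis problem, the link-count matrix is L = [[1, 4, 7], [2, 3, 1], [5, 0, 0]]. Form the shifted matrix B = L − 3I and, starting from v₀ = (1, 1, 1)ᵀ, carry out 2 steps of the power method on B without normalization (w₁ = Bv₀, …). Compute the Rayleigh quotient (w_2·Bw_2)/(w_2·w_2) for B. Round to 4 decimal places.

B = L − 3I has rows (-2, 4, 7); (2, 0, 1); (5, 0, -3)
w1 = Bv₀ = ((-2)·1 + 4·1 + 7·1; 2·1 + 0·1 + 1·1; 5·1 + 0·1 + (-3)·1) = (9, 3, 2)
w2 = Bw1 = ((-2)·9 + 4·3 + 7·2; 2·9 + 0·3 + 1·2; 5·9 + 0·3 + (-3)·2) = (8, 20, 39)
Bw2 = (337, 55, -77)
w2·Bw2 = 793; w2·w2 = 1985; μ ≈ 793/1985 = 0.3995

μ ≈ 0.3995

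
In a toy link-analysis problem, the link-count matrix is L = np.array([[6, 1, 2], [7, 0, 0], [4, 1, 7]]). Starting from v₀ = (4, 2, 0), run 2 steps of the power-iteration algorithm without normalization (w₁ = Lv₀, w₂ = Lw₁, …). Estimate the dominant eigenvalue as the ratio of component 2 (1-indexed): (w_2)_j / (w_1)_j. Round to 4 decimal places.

w1 = Lv₀ = (26, 28, 18)
w2 = Lw1 = (220, 182, 258)
Ratio at component: 182 / 28 = 6.5000

6.5000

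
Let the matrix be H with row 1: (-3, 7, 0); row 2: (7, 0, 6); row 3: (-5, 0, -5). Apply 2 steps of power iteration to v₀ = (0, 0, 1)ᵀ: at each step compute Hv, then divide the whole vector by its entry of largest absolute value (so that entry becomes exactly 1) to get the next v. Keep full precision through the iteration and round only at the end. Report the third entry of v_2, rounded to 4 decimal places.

Hv0 = (0.00000, 6.00000, -5.00000); divide by 6.00000 → v1 = (0.00000, 1.00000, -0.83333)
Hv1 = (7.00000, -5.00000, 4.16667); divide by 7.00000 → v2 = (1.00000, -0.71429, 0.59524)
Requested entry of v2: 25/42 = 0.5952

0.5952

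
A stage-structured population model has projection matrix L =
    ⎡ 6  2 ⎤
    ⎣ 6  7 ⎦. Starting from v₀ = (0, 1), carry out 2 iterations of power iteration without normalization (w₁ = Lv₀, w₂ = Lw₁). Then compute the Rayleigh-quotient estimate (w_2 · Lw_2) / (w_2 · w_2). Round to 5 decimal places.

9.73186

w1 = Lv₀ = (2, 7)
w2 = Lw1 = (26, 61)
Lw2 = (278, 583)
w2·Lw2 = 26·278 + 61·583 = 42791; w2·w2 = 26·26 + 61·61 = 4397
λ ≈ 42791/4397 = 9.73186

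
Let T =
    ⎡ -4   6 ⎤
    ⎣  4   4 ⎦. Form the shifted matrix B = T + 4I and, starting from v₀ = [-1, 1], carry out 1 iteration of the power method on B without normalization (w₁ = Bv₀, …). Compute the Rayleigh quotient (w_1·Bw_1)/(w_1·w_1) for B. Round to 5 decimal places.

B = T + 4I has rows (0, 6); (4, 8)
w1 = Bv₀ = (0·(-1) + 6·1; 4·(-1) + 8·1) = (6, 4)
Bw1 = (24, 56)
w1·Bw1 = 368; w1·w1 = 52; μ ≈ 368/52 = 7.07692

μ ≈ 7.07692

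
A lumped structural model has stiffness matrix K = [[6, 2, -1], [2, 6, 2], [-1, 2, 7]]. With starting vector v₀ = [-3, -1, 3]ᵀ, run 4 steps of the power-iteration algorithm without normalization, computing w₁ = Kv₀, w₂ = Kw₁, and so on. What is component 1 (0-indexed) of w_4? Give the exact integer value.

w1 = Kv₀ = (6·(-3) + 2·(-1) + (-1)·3; 2·(-3) + 6·(-1) + 2·3; (-1)·(-3) + 2·(-1) + 7·3) = (-23, -6, 22)
w2 = Kw1 = (6·(-23) + 2·(-6) + (-1)·22; 2·(-23) + 6·(-6) + 2·22; (-1)·(-23) + 2·(-6) + 7·22) = (-172, -38, 165)
w3 = Kw2 = (-1273, -242, 1251)
w4 = Kw3 = (-9373, -1496, 9546)
The requested component of w4 is -1496.

-1496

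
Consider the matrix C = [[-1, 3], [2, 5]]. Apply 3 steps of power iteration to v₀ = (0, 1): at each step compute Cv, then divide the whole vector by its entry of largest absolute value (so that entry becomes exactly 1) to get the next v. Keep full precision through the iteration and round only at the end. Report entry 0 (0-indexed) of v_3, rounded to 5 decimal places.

Cv0 = (3.000000, 5.000000); divide by 5.000000 → v1 = (0.600000, 1.000000)
Cv1 = (2.400000, 6.200000); divide by 6.200000 → v2 = (0.387097, 1.000000)
Cv2 = (2.612903, 5.774194); divide by 5.774194 → v3 = (0.452514, 1.000000)
Requested entry of v3: 81/179 = 0.45251

0.45251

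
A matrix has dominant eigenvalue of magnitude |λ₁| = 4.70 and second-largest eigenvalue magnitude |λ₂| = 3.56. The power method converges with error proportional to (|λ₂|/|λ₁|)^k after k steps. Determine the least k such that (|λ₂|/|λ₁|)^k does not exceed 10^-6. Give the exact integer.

|λ₂/λ₁| = 3.56/4.70 = 0.75745
Need k ≥ ln(10^-6) / ln(0.75745) = -13.8155 / -0.2778 ≈ 49.732
Smallest integer k satisfying the bound: 50

50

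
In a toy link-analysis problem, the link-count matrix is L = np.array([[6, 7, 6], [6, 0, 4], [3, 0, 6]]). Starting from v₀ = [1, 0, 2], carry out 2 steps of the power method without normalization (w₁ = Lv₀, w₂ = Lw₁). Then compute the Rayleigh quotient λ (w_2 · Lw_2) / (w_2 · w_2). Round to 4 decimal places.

λ ≈ 13.0108

w1 = Lv₀ = (18, 14, 15)
w2 = Lw1 = (296, 168, 144)
Lw2 = (3816, 2352, 1752)
w2·Lw2 = 296·3816 + 168·2352 + 144·1752 = 1776960; w2·w2 = 296·296 + 168·168 + 144·144 = 136576
λ ≈ 1776960/136576 = 13.0108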